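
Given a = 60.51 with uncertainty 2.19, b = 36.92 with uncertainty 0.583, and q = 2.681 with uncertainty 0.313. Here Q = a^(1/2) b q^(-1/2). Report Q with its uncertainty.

Since Q is a product/quotient, work with relative uncertainties:
  (½·δa/a)² = (0.5×0.0362)² = 0.000327;  (1·δb/b)² = (1×0.0158)² = 0.000249;  (−½·δq/q)² = (-0.5×0.117)² = 0.00341
δQ/Q = √(0.00398) = 0.0631
Q = 175.4, so δQ = 0.0631 × 175.4 = 11.1.

175.4 ± 11.1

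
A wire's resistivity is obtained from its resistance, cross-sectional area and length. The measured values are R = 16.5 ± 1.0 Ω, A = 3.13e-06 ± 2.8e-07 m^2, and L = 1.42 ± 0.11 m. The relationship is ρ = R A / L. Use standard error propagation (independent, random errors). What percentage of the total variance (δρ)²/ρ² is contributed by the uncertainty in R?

20.8%

(δρ/ρ)² = (1·δR/R)² + (1·δA/A)² + (-1·δL/L)²
  R term: (1×0.0606)² = 0.00367
  A term: (1×0.0895)² = 0.00800
  L term: (-1×0.0775)² = 0.00600
Total = 0.0177. Share from R = 0.00367/0.0177 = 0.208.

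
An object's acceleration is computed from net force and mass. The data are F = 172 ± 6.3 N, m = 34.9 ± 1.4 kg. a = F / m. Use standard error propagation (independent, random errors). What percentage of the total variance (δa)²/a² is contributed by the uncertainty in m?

54.5%

(δa/a)² = (1·δF/F)² + (-1·δm/m)²
  F term: (1×0.0366)² = 0.00134
  m term: (-1×0.0401)² = 0.00161
Total = 0.00295. Share from m = 0.00161/0.00295 = 0.545.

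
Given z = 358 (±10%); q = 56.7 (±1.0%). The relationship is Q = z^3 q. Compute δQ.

Products/powers → add relative errors in quadrature, weighted by exponent:
  (3·δz/z)² = (3×0.100)² = 0.0900;  (1·δq/q)² = (1×0.0100)² = 0.000100
δQ/Q = √(0.0901) = 0.300
Q = 2.6e+09, so δQ = 0.300 × 2.6e+09 = 7.81e+08.

7.81e+08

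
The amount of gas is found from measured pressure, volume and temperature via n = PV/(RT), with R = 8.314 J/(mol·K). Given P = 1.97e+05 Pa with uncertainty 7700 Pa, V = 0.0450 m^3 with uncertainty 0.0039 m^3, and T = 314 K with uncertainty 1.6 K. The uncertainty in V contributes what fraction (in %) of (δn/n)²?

(δn/n)² = (1·δP/P)² + (1·δV/V)² + (-1·δT/T)²
  P term: (1×0.0391)² = 0.00153
  V term: (1×0.0867)² = 0.00751
  T term: (-1×0.00510)² = 2.6e-05
Total = 0.00906. Share from V = 0.00751/0.00906 = 0.829.

82.9%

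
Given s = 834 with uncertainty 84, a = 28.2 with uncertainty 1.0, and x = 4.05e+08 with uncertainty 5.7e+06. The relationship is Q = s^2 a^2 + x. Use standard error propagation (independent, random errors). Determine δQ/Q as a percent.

Let p = s^2·a^2 = 5.53e+08. δp/p = √((2·δs/s)² + (2·δa/a)²) = √(0.0406 + 0.00503) = 0.214, so δp = 1.18e+08.
Q = p + x: δQ = √(δp² + δx²) = √(1.4e+16 + 3.25e+13) = 1.18e+08
Q = 9.58e+08, so δQ/Q = 1.18e+08/9.58e+08 = 0.123.

12.3%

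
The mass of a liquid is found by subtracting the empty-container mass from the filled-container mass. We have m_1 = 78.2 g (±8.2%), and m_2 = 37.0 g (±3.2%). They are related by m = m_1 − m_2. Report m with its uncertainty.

Sums and differences: (δm)² = Σ (cᵢ δxᵢ)².
  (δm_1)² = 41.1;  (δm_2)² = 1.40
δm = √(42.5) = 6.52 g
m = 41.2 g.

41.2 ± 6.52 g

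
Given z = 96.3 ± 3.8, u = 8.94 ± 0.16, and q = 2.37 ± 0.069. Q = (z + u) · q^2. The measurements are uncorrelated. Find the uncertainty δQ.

Let w = z + u = 105. δw = √(δz² + δu²) = √(14.4 + 0.0256) = 3.80, so δw/w = 0.0361.
Q is then a monomial in w, q:
δQ/Q = √((δw/w)² + (2·δq/q)²) = √(0.00131 + 0.00339) = 0.0685
Q = 591, so δQ = 0.0685 × 591 = 40.5.

40.5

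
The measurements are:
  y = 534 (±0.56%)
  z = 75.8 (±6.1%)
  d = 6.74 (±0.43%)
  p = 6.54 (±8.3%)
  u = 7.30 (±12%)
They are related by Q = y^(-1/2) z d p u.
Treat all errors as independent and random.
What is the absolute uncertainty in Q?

For a monomial Q ∝ y^(-1/2), z, d, p, u, fractional errors add in quadrature:
  (−½·δy/y)² = (-0.5×0.00560)² = 7.84e-06;  (1·δz/z)² = (1×0.0610)² = 0.00372;  (1·δd/d)² = (1×0.00430)² = 1.85e-05;  (1·δp/p)² = (1×0.0830)² = 0.00689;  (1·δu/u)² = (1×0.120)² = 0.0144
δQ/Q = √(0.0250) = 0.158
Q = 1060, so δQ = 0.158 × 1060 = 167.

167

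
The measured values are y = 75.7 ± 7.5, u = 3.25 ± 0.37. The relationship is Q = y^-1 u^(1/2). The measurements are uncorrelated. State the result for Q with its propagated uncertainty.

0.0238 ± 0.00272

Since Q is a product/quotient, work with relative uncertainties:
  (-1·δy/y)² = (-1×0.0991)² = 0.00982;  (½·δu/u)² = (0.5×0.114)² = 0.00324
δQ/Q = √(0.0131) = 0.114
Q = 0.0238, so δQ = 0.114 × 0.0238 = 0.00272.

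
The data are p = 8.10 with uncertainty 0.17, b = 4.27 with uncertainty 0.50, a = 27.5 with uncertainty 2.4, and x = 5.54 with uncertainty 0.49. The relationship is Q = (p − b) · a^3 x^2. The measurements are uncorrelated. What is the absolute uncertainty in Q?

8.43e+05

Let u = p − b = 3.83. δu = √(δp² + δb²) = √(0.0289 + 0.250) = 0.528, so δu/u = 0.138.
Q is then a monomial in u, a, x:
δQ/Q = √((δu/u)² + (3·δa/a)² + (2·δx/x)²) = √(0.0190 + 0.0685 + 0.0313) = 0.345
Q = 2.44e+06, so δQ = 0.345 × 2.44e+06 = 8.43e+05.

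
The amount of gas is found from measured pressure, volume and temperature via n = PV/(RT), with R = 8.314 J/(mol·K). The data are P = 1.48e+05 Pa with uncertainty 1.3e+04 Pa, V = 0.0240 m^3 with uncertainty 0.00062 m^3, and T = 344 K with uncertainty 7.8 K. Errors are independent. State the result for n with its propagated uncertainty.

Relative error in a monomial: (δn/n)² = Σ (nᵢ · δxᵢ/xᵢ)².
  (1·δP/P)² = (1×0.0878)² = 0.00772;  (1·δV/V)² = (1×0.0258)² = 0.000667;  (-1·δT/T)² = (-1×0.0227)² = 0.000514
δn/n = √(0.00890) = 0.0943
n = 1.24 mol, so δn = 0.0943 × 1.24 = 0.117 mol.

1.24 ± 0.117 mol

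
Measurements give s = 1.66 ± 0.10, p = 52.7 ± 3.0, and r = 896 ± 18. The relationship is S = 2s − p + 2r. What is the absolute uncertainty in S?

36.1

Absolute uncertainties add in quadrature for a linear combination:
  (2·δs)² = 0.0400;  (δp)² = 9.00;  (2·δr)² = 1300
δS = √(1310) = 36.1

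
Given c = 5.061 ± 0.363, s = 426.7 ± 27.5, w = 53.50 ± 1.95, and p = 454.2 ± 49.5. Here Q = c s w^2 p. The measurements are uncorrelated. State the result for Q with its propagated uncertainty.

Products/powers → add relative errors in quadrature, weighted by exponent:
  (1·δc/c)² = (1×0.0717)² = 0.00514;  (1·δs/s)² = (1×0.0644)² = 0.00415;  (2·δw/w)² = (2×0.0364)² = 0.00531;  (1·δp/p)² = (1×0.109)² = 0.0119
δQ/Q = √(0.0265) = 0.163
Q = 2.807e+09, so δQ = 0.163 × 2.807e+09 = 4.57e+08.

(2.807 ± 0.457) × 10^9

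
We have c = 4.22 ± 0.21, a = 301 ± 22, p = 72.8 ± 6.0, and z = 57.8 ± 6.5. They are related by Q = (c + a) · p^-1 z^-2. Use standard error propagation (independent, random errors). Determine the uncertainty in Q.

0.000314

Let u = c + a = 305. δu = √(δc² + δa²) = √(0.0441 + 484) = 22.0, so δu/u = 0.0721.
Q is then a monomial in u, p, z:
δQ/Q = √((δu/u)² + (-1·δp/p)² + (-2·δz/z)²) = √(0.00520 + 0.00679 + 0.0506) = 0.250
Q = 0.00125, so δQ = 0.250 × 0.00125 = 0.000314.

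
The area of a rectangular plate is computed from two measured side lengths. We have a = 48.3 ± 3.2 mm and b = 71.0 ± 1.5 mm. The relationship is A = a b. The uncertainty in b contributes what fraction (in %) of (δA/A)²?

9.23%

(δA/A)² = (1·δa/a)² + (1·δb/b)²
  a term: (1×0.0663)² = 0.00439
  b term: (1×0.0211)² = 0.000446
Total = 0.00484. Share from b = 0.000446/0.00484 = 0.0923.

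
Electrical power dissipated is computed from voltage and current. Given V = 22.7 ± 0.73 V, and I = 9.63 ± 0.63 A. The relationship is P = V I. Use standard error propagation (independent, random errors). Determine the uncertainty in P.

15.9 W

Since P is a product/quotient, work with relative uncertainties:
  (1·δV/V)² = (1×0.0322)² = 0.00103;  (1·δI/I)² = (1×0.0654)² = 0.00428
δP/P = √(0.00531) = 0.0729
P = 219 W, so δP = 0.0729 × 219 = 15.9 W.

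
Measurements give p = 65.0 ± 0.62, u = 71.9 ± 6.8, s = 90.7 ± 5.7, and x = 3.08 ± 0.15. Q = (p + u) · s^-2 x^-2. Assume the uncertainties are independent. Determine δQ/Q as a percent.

Let w = p + u = 137. δw = √(δp² + δu²) = √(0.384 + 46.2) = 6.83, so δw/w = 0.0499.
Q is then a monomial in w, s, x:
δQ/Q = √((δw/w)² + (-2·δs/s)² + (-2·δx/x)²) = √(0.00249 + 0.0158 + 0.00949) = 0.167

16.7%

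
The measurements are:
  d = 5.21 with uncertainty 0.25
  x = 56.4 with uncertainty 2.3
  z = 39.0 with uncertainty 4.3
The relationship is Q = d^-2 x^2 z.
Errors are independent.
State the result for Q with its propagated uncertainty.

Q is a product of powers, so relative uncertainties combine in quadrature:
  (-2·δd/d)² = (-2×0.0480)² = 0.00921;  (2·δx/x)² = (2×0.0408)² = 0.00665;  (1·δz/z)² = (1×0.110)² = 0.0122
δQ/Q = √(0.0280) = 0.167
Q = 4570, so δQ = 0.167 × 4570 = 765.

4570 ± 765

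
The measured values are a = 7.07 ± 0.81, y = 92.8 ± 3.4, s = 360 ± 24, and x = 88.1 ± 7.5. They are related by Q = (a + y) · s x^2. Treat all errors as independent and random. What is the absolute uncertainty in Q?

5.2e+07

Let u = a + y = 99.9. δu = √(δa² + δy²) = √(0.656 + 11.6) = 3.50, so δu/u = 0.0350.
Q is then a monomial in u, s, x:
δQ/Q = √((δu/u)² + (1·δs/s)² + (2·δx/x)²) = √(0.00122 + 0.00444 + 0.0290) = 0.186
Q = 2.79e+08, so δQ = 0.186 × 2.79e+08 = 5.2e+07.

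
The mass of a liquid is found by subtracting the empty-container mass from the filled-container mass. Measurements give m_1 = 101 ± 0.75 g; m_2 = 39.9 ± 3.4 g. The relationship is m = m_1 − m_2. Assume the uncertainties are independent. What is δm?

3.48 g

Each term contributes (cᵢ δxᵢ)² to (δm)²:
  (δm_1)² = 0.562;  (δm_2)² = 11.6
δm = √(12.1) = 3.48 g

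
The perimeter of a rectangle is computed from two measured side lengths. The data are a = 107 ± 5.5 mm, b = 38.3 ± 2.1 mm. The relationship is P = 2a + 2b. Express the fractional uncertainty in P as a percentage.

4.05%

Each term contributes (cᵢ δxᵢ)² to (δP)²:
  (2·δa)² = 121;  (2·δb)² = 17.6
δP = √(139) = 11.8 mm
P = 291 mm, so δP/P = 11.8/291 = 0.0405.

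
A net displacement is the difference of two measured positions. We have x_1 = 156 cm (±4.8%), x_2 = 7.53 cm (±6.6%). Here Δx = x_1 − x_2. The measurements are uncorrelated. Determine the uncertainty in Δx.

7.50 cm

For a sum/difference, combine absolute errors in quadrature:
  (δx_1)² = 56.1;  (δx_2)² = 0.247
δΔx = √(56.3) = 7.50 cm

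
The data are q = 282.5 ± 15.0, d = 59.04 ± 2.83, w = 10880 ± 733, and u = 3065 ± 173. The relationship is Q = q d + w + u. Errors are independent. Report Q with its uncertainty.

30620 ± 1410

Let p = q·d = 16680. δp/p = √((1·δq/q)² + (1·δd/d)²) = √(0.00282 + 0.00230) = 0.0715, so δp = 1190.
Q = p + w + u: δQ = √(δp² + δw² + δu²) = √(1.42e+06 + 5.37e+05 + 29900) = 1410
Q = 30620.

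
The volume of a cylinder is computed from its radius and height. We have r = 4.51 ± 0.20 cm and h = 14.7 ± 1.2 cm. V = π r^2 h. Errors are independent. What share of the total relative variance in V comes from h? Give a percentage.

(δV/V)² = (2·δr/r)² + (1·δh/h)²
  r term: (2×0.0443)² = 0.00787
  h term: (1×0.0816)² = 0.00666
Total = 0.0145. Share from h = 0.00666/0.0145 = 0.459.

45.9%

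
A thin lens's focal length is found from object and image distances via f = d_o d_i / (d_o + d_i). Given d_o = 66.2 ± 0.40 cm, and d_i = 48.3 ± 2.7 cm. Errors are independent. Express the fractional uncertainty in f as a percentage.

3.24%

∂f/∂d_o = (d_i/(d_o+d_i))² = 0.178;  ∂f/∂d_i = (d_o/(d_o+d_i))² = 0.334
δf = √((∂f/∂d_o · δd_o)² + (∂f/∂d_i · δd_i)²) = √(0.00507 + 0.815) = 0.905 cm
f = 27.9 cm, so δf/f = 0.905/27.9 = 0.0324.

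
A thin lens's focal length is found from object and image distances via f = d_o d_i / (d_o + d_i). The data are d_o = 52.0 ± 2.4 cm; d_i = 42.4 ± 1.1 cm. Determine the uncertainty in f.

0.588 cm

∂f/∂d_o = (d_i/(d_o+d_i))² = 0.202;  ∂f/∂d_i = (d_o/(d_o+d_i))² = 0.303
δf = √((∂f/∂d_o · δd_o)² + (∂f/∂d_i · δd_i)²) = √(0.234 + 0.111) = 0.588 cm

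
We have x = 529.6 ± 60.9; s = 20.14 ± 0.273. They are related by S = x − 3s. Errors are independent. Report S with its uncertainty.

S is a linear combination, so absolute uncertainties add in quadrature:
  (δx)² = 3710;  (3·δs)² = 0.671
δS = √(3710) = 60.9
S = 469.2.

469.2 ± 60.9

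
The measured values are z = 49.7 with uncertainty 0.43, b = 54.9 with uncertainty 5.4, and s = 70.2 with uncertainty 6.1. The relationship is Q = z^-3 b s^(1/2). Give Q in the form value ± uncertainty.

0.00375 ± 0.000414

Relative error in a monomial: (δQ/Q)² = Σ (nᵢ · δxᵢ/xᵢ)².
  (-3·δz/z)² = (-3×0.00865)² = 0.000674;  (1·δb/b)² = (1×0.0984)² = 0.00967;  (½·δs/s)² = (0.5×0.0869)² = 0.00189
δQ/Q = √(0.0122) = 0.111
Q = 0.00375, so δQ = 0.111 × 0.00375 = 0.000414.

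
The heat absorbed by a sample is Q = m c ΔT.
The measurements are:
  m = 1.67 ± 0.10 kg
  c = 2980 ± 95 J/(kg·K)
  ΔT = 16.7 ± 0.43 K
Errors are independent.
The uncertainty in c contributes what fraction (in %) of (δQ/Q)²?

19.3%

(δQ/Q)² = (1·δm/m)² + (1·δc/c)² + (1·δΔT/ΔT)²
  m term: (1×0.0599)² = 0.00359
  c term: (1×0.0319)² = 0.00102
  ΔT term: (1×0.0257)² = 0.000663
Total = 0.00526. Share from c = 0.00102/0.00526 = 0.193.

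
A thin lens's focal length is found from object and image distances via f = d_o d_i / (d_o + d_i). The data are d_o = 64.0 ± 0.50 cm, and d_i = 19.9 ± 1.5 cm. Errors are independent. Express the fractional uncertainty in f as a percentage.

5.75%

∂f/∂d_o = (d_i/(d_o+d_i))² = 0.0563;  ∂f/∂d_i = (d_o/(d_o+d_i))² = 0.582
δf = √((∂f/∂d_o · δd_o)² + (∂f/∂d_i · δd_i)²) = √(0.000791 + 0.762) = 0.873 cm
f = 15.2 cm, so δf/f = 0.873/15.2 = 0.0575.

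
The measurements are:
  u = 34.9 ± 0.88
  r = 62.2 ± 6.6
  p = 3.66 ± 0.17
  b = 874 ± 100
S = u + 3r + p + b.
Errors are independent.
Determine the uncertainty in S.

102

Absolute uncertainties add in quadrature for a linear combination:
  (δu)² = 0.774;  (3·δr)² = 392;  (δp)² = 0.0289;  (δb)² = 10000
δS = √(10400) = 102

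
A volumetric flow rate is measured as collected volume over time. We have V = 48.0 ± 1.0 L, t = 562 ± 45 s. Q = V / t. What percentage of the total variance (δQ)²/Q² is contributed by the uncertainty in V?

6.34%

(δQ/Q)² = (1·δV/V)² + (-1·δt/t)²
  V term: (1×0.0208)² = 0.000434
  t term: (-1×0.0801)² = 0.00641
Total = 0.00685. Share from V = 0.000434/0.00685 = 0.0634.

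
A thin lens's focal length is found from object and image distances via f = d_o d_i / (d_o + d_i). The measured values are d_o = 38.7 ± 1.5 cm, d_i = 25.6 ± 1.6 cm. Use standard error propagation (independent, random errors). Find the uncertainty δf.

0.626 cm

∂f/∂d_o = (d_i/(d_o+d_i))² = 0.159;  ∂f/∂d_i = (d_o/(d_o+d_i))² = 0.362
δf = √((∂f/∂d_o · δd_o)² + (∂f/∂d_i · δd_i)²) = √(0.0565 + 0.336) = 0.626 cm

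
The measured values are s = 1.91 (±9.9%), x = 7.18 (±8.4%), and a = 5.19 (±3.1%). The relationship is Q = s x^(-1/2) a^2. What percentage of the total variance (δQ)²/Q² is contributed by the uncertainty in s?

63.6%

(δQ/Q)² = (1·δs/s)² + (−½·δx/x)² + (2·δa/a)²
  s term: (1×0.0990)² = 0.00980
  x term: (-0.5×0.0840)² = 0.00176
  a term: (2×0.0310)² = 0.00384
Total = 0.0154. Share from s = 0.00980/0.0154 = 0.636.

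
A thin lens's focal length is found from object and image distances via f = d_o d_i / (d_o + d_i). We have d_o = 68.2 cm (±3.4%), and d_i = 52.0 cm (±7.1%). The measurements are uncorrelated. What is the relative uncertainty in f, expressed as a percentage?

4.29%

∂f/∂d_o = (d_i/(d_o+d_i))² = 0.187;  ∂f/∂d_i = (d_o/(d_o+d_i))² = 0.322
δf = √((∂f/∂d_o · δd_o)² + (∂f/∂d_i · δd_i)²) = √(0.188 + 1.41) = 1.27 cm
f = 29.5 cm, so δf/f = 1.27/29.5 = 0.0429.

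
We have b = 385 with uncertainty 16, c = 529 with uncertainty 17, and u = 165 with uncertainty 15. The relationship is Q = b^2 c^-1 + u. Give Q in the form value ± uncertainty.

Let p = b^2·c^-1 = 280. δp/p = √((2·δb/b)² + (-1·δc/c)²) = √(0.00691 + 0.00103) = 0.0891, so δp = 25.0.
Q = p + u: δQ = √(δp² + δu²) = √(623 + 225) = 29.1
Q = 445.

445 ± 29.1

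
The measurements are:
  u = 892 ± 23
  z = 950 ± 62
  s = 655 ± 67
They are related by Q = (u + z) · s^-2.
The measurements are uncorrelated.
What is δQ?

Let w = u + z = 1840. δw = √(δu² + δz²) = √(529 + 3840) = 66.1, so δw/w = 0.0359.
Q is then a monomial in w, s:
δQ/Q = √((δw/w)² + (-2·δs/s)²) = √(0.00129 + 0.0419) = 0.208
Q = 0.00429, so δQ = 0.208 × 0.00429 = 0.000892.

0.000892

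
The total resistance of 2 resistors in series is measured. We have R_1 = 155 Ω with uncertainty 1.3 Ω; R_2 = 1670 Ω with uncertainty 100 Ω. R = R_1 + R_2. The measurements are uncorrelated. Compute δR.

100 Ω

Absolute uncertainties add in quadrature for a linear combination:
  (δR_1)² = 1.69;  (δR_2)² = 10000
δR = √(10000) = 100 Ω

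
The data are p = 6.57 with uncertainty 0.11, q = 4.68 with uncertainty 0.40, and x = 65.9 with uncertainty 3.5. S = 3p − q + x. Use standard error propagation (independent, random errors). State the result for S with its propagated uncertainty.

80.9 ± 3.54

S is a linear combination, so absolute uncertainties add in quadrature:
  (3·δp)² = 0.109;  (δq)² = 0.160;  (δx)² = 12.2
δS = √(12.5) = 3.54
S = 80.9.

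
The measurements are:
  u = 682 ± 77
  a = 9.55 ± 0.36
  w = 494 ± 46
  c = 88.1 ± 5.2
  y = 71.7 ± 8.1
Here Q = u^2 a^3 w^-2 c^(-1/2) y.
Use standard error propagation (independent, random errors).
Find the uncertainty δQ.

4250

Since Q is a product/quotient, work with relative uncertainties:
  (2·δu/u)² = (2×0.113)² = 0.0510;  (3·δa/a)² = (3×0.0377)² = 0.0128;  (-2·δw/w)² = (-2×0.0931)² = 0.0347;  (−½·δc/c)² = (-0.5×0.0590)² = 0.000871;  (1·δy/y)² = (1×0.113)² = 0.0128
δQ/Q = √(0.112) = 0.335
Q = 12700, so δQ = 0.335 × 12700 = 4250.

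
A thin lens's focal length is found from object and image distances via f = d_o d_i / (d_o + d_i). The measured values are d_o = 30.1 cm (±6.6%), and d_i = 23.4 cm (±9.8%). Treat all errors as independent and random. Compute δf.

∂f/∂d_o = (d_i/(d_o+d_i))² = 0.191;  ∂f/∂d_i = (d_o/(d_o+d_i))² = 0.317
δf = √((∂f/∂d_o · δd_o)² + (∂f/∂d_i · δd_i)²) = √(0.144 + 0.527) = 0.819 cm

0.819 cm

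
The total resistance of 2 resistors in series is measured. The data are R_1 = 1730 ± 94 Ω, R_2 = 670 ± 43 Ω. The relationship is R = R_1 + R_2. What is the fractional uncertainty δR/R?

Absolute uncertainties add in quadrature for a linear combination:
  (δR_1)² = 8840;  (δR_2)² = 1850
δR = √(10700) = 103 Ω
R = 2400 Ω, so δR/R = 103/2400 = 0.0431.

0.0431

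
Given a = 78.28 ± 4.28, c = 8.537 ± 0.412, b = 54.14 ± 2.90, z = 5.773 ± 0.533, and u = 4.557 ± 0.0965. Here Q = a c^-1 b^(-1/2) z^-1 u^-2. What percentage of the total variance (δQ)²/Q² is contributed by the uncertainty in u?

11.0%

(δQ/Q)² = (1·δa/a)² + (-1·δc/c)² + (−½·δb/b)² + (-1·δz/z)² + (-2·δu/u)²
  a term: (1×0.0547)² = 0.00299
  c term: (-1×0.0483)² = 0.00233
  b term: (-0.5×0.0536)² = 0.000717
  z term: (-1×0.0923)² = 0.00852
  u term: (-2×0.0212)² = 0.00179
Total = 0.0164. Share from u = 0.00179/0.0164 = 0.110.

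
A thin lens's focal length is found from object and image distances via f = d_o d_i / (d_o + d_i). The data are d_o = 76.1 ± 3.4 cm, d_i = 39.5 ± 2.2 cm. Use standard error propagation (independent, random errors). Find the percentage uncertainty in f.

∂f/∂d_o = (d_i/(d_o+d_i))² = 0.117;  ∂f/∂d_i = (d_o/(d_o+d_i))² = 0.433
δf = √((∂f/∂d_o · δd_o)² + (∂f/∂d_i · δd_i)²) = √(0.158 + 0.909) = 1.03 cm
f = 26.0 cm, so δf/f = 1.03/26.0 = 0.0397.

3.97%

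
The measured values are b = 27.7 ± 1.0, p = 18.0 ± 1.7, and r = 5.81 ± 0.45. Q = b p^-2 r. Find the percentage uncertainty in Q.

20.7%

Products/powers → add relative errors in quadrature, weighted by exponent:
  (1·δb/b)² = (1×0.0361)² = 0.00130;  (-2·δp/p)² = (-2×0.0944)² = 0.0357;  (1·δr/r)² = (1×0.0775)² = 0.00600
δQ/Q = √(0.0430) = 0.207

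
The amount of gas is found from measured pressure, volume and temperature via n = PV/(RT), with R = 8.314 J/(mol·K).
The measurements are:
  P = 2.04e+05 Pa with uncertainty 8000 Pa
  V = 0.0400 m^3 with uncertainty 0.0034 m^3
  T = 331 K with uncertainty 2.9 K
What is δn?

Each factor contributes (exponent × relative error)² to (δn/n)²:
  (1·δP/P)² = (1×0.0392)² = 0.00154;  (1·δV/V)² = (1×0.0850)² = 0.00722;  (-1·δT/T)² = (-1×0.00876)² = 7.68e-05
δn/n = √(0.00884) = 0.0940
n = 2.97 mol, so δn = 0.0940 × 2.97 = 0.279 mol.

0.279 mol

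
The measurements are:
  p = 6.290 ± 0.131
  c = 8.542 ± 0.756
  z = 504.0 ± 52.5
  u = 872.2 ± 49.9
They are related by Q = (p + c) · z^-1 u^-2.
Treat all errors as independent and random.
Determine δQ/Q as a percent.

Let w = p + c = 14.83. δw = √(δp² + δc²) = √(0.0172 + 0.572) = 0.767, so δw/w = 0.0517.
Q is then a monomial in w, z, u:
δQ/Q = √((δw/w)² + (-1·δz/z)² + (-2·δu/u)²) = √(0.00268 + 0.0109 + 0.0131) = 0.163

16.3%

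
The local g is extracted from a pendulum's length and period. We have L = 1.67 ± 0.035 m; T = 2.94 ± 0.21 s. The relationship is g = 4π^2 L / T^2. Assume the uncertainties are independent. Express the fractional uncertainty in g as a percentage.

14.4%

Relative error in a monomial: (δg/g)² = Σ (nᵢ · δxᵢ/xᵢ)².
  (1·δL/L)² = (1×0.0210)² = 0.000439;  (-2·δT/T)² = (-2×0.0714)² = 0.0204
δg/g = √(0.0208) = 0.144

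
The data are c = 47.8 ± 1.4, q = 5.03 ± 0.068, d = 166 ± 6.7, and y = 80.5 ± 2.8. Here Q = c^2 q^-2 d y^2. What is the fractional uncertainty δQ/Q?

Since Q is a product/quotient, work with relative uncertainties:
  (2·δc/c)² = (2×0.0293)² = 0.00343;  (-2·δq/q)² = (-2×0.0135)² = 0.000731;  (1·δd/d)² = (1×0.0404)² = 0.00163;  (2·δy/y)² = (2×0.0348)² = 0.00484
δQ/Q = √(0.0106) = 0.103

0.103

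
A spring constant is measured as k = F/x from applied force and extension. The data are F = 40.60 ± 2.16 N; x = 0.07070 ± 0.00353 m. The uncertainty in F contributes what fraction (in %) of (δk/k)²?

(δk/k)² = (1·δF/F)² + (-1·δx/x)²
  F term: (1×0.0532)² = 0.00283
  x term: (-1×0.0499)² = 0.00249
Total = 0.00532. Share from F = 0.00283/0.00532 = 0.532.

53.2%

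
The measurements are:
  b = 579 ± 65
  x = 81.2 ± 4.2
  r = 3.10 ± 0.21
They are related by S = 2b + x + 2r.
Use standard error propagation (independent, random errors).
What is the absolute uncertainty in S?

130

Absolute uncertainties add in quadrature for a linear combination:
  (2·δb)² = 16900;  (δx)² = 17.6;  (2·δr)² = 0.176
δS = √(16900) = 130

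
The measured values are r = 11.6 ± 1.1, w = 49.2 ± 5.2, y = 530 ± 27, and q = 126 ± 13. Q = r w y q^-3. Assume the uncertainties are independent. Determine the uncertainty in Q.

0.0521

Q is a product of powers, so relative uncertainties combine in quadrature:
  (1·δr/r)² = (1×0.0948)² = 0.00899;  (1·δw/w)² = (1×0.106)² = 0.0112;  (1·δy/y)² = (1×0.0509)² = 0.00260;  (-3·δq/q)² = (-3×0.103)² = 0.0958
δQ/Q = √(0.119) = 0.344
Q = 0.151, so δQ = 0.344 × 0.151 = 0.0521.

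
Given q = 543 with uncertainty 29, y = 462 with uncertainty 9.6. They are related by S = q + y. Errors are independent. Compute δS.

Absolute uncertainties add in quadrature for a linear combination:
  (δq)² = 841;  (δy)² = 92.2
δS = √(933) = 30.5

30.5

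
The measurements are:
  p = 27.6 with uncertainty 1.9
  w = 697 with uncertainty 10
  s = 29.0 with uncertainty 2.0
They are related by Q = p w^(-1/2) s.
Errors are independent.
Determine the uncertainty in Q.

2.96

Since Q is a product/quotient, work with relative uncertainties:
  (1·δp/p)² = (1×0.0688)² = 0.00474;  (−½·δw/w)² = (-0.5×0.0143)² = 5.15e-05;  (1·δs/s)² = (1×0.0690)² = 0.00476
δQ/Q = √(0.00955) = 0.0977
Q = 30.3, so δQ = 0.0977 × 30.3 = 2.96.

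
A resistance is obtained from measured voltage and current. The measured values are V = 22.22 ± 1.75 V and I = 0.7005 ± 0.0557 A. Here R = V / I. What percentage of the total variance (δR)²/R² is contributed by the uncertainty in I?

50.5%

(δR/R)² = (1·δV/V)² + (-1·δI/I)²
  V term: (1×0.0788)² = 0.00620
  I term: (-1×0.0795)² = 0.00632
Total = 0.0125. Share from I = 0.00632/0.0125 = 0.505.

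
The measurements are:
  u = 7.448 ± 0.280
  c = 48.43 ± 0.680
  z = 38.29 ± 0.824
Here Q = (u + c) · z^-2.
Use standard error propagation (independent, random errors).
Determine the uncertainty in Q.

Let w = u + c = 55.88. δw = √(δu² + δc²) = √(0.0784 + 0.462) = 0.735, so δw/w = 0.0132.
Q is then a monomial in w, z:
δQ/Q = √((δw/w)² + (-2·δz/z)²) = √(0.000173 + 0.00185) = 0.0450
Q = 0.03811, so δQ = 0.0450 × 0.03811 = 0.00172.

0.00172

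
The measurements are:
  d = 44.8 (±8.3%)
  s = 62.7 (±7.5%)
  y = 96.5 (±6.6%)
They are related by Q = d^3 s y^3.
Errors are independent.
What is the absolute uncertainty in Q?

1.66e+12

For a monomial Q ∝ d^3, s, y^3, fractional errors add in quadrature:
  (3·δd/d)² = (3×0.0830)² = 0.0620;  (1·δs/s)² = (1×0.0750)² = 0.00562;  (3·δy/y)² = (3×0.0660)² = 0.0392
δQ/Q = √(0.107) = 0.327
Q = 5.07e+12, so δQ = 0.327 × 5.07e+12 = 1.66e+12.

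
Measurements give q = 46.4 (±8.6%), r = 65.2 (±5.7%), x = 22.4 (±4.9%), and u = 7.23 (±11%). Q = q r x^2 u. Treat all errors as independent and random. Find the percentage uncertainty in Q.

18.0%

Q is a product of powers, so relative uncertainties combine in quadrature:
  (1·δq/q)² = (1×0.0860)² = 0.00740;  (1·δr/r)² = (1×0.0570)² = 0.00325;  (2·δx/x)² = (2×0.0490)² = 0.00960;  (1·δu/u)² = (1×0.110)² = 0.0121
δQ/Q = √(0.0323) = 0.180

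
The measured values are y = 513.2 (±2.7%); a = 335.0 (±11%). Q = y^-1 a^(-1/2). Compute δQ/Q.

Since Q is a product/quotient, work with relative uncertainties:
  (-1·δy/y)² = (-1×0.0270)² = 0.000729;  (−½·δa/a)² = (-0.5×0.110)² = 0.00302
δQ/Q = √(0.00375) = 0.0613

0.0613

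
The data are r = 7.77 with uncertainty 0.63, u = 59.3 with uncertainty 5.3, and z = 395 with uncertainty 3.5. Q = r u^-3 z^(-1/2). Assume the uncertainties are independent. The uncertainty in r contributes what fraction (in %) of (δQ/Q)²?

(δQ/Q)² = (1·δr/r)² + (-3·δu/u)² + (−½·δz/z)²
  r term: (1×0.0811)² = 0.00657
  u term: (-3×0.0894)² = 0.0719
  z term: (-0.5×0.00886)² = 1.96e-05
Total = 0.0785. Share from r = 0.00657/0.0785 = 0.0838.

8.38%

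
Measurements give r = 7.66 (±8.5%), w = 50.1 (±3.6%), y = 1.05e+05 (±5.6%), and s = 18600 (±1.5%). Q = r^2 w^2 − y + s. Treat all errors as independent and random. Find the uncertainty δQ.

Let p = r^2·w^2 = 1.47e+05. δp/p = √((2·δr/r)² + (2·δw/w)²) = √(0.0289 + 0.00518) = 0.185, so δp = 27200.
Q = p − y + s: δQ = √(δp² + δy² + δs²) = √(7.39e+08 + 3.46e+07 + 77800) = 27800

27800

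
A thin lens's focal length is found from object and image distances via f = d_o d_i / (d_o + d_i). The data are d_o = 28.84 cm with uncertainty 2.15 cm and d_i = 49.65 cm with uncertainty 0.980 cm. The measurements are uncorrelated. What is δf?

∂f/∂d_o = (d_i/(d_o+d_i))² = 0.400;  ∂f/∂d_i = (d_o/(d_o+d_i))² = 0.135
δf = √((∂f/∂d_o · δd_o)² + (∂f/∂d_i · δd_i)²) = √(0.740 + 0.0175) = 0.870 cm

0.870 cm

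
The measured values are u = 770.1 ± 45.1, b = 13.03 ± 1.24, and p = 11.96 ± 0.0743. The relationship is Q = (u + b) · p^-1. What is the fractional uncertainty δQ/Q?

0.0579

Let w = u + b = 783.1. δw = √(δu² + δb²) = √(2030 + 1.54) = 45.1, so δw/w = 0.0576.
Q is then a monomial in w, p:
δQ/Q = √((δw/w)² + (-1·δp/p)²) = √(0.00332 + 3.86e-05) = 0.0579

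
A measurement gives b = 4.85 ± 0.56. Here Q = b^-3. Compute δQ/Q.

0.346

Q ∝ b^-3, so δQ/Q = |-3| · δb/b = 3 × 0.115 = 0.346.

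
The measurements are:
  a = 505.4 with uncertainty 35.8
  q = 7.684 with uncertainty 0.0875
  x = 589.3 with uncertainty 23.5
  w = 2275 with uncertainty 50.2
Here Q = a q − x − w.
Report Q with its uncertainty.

Let p = a·q = 3883. δp/p = √((1·δa/a)² + (1·δq/q)²) = √(0.00502 + 0.000130) = 0.0717, so δp = 279.
Q = p − x − w: δQ = √(δp² + δx² + δw²) = √(77600 + 552 + 2520) = 284
Q = 1019.

1019 ± 284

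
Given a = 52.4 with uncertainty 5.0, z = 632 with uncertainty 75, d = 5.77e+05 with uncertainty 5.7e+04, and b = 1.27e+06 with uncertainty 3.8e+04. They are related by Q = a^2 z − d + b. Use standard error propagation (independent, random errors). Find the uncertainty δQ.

Let p = a^2·z = 1.74e+06. δp/p = √((2·δa/a)² + (1·δz/z)²) = √(0.0364 + 0.0141) = 0.225, so δp = 3.9e+05.
Q = p − d + b: δQ = √(δp² + δd² + δb²) = √(1.52e+11 + 3.25e+09 + 1.44e+09) = 3.96e+05

3.96e+05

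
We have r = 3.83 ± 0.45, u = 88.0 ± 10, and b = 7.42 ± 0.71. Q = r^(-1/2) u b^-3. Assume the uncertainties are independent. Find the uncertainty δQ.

Each factor contributes (exponent × relative error)² to (δQ/Q)²:
  (−½·δr/r)² = (-0.5×0.117)² = 0.00345;  (1·δu/u)² = (1×0.114)² = 0.0129;  (-3·δb/b)² = (-3×0.0957)² = 0.0824
δQ/Q = √(0.0988) = 0.314
Q = 0.110, so δQ = 0.314 × 0.110 = 0.0346.

0.0346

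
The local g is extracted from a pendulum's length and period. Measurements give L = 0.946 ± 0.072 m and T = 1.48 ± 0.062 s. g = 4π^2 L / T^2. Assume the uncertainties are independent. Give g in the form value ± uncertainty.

17.1 ± 1.93 m/s^2

Each factor contributes (exponent × relative error)² to (δg/g)²:
  (1·δL/L)² = (1×0.0761)² = 0.00579;  (-2·δT/T)² = (-2×0.0419)² = 0.00702
δg/g = √(0.0128) = 0.113
g = 17.1 m/s^2, so δg = 0.113 × 17.1 = 1.93 m/s^2.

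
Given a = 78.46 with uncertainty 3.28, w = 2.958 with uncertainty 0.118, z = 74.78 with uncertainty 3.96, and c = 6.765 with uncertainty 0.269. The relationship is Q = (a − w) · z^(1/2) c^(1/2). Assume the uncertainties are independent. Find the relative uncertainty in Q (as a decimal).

0.0546

Let u = a − w = 75.50. δu = √(δa² + δw²) = √(10.8 + 0.0139) = 3.28, so δu/u = 0.0435.
Q is then a monomial in u, z, c:
δQ/Q = √((δu/u)² + (½·δz/z)² + (½·δc/c)²) = √(0.00189 + 0.000701 + 0.000395) = 0.0546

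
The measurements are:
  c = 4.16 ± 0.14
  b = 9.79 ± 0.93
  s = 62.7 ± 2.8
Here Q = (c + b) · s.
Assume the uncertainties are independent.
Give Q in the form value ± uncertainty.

875 ± 70.7

Let u = c + b = 13.9. δu = √(δc² + δb²) = √(0.0196 + 0.865) = 0.940, so δu/u = 0.0674.
Q is then a monomial in u, s:
δQ/Q = √((δu/u)² + (1·δs/s)²) = √(0.00455 + 0.00199) = 0.0809
Q = 875, so δQ = 0.0809 × 875 = 70.7.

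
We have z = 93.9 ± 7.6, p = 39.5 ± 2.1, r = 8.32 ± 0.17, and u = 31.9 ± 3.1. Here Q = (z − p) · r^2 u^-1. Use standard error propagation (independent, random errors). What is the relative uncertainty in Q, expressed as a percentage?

17.9%

Let w = z − p = 54.4. δw = √(δz² + δp²) = √(57.8 + 4.41) = 7.88, so δw/w = 0.145.
Q is then a monomial in w, r, u:
δQ/Q = √((δw/w)² + (2·δr/r)² + (-1·δu/u)²) = √(0.0210 + 0.00167 + 0.00944) = 0.179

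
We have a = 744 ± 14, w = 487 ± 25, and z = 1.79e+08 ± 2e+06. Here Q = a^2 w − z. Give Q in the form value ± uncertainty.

(9.06 ± 1.73) × 10^7

Let p = a^2·w = 2.7e+08. δp/p = √((2·δa/a)² + (1·δw/w)²) = √(0.00142 + 0.00264) = 0.0637, so δp = 1.72e+07.
Q = p − z: δQ = √(δp² + δz²) = √(2.94e+14 + 4e+12) = 1.73e+07
Q = 9.06e+07.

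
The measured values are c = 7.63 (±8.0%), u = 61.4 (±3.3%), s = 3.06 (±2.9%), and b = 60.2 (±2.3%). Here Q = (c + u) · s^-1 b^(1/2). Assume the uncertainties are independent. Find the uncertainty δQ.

7.66

Let w = c + u = 69.0. δw = √(δc² + δu²) = √(0.373 + 4.11) = 2.12, so δw/w = 0.0307.
Q is then a monomial in w, s, b:
δQ/Q = √((δw/w)² + (-1·δs/s)² + (½·δb/b)²) = √(0.000940 + 0.000841 + 0.000132) = 0.0437
Q = 175, so δQ = 0.0437 × 175 = 7.66.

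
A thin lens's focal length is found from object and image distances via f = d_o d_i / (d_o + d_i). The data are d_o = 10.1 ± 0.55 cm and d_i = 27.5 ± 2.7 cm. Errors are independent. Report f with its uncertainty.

∂f/∂d_o = (d_i/(d_o+d_i))² = 0.535;  ∂f/∂d_i = (d_o/(d_o+d_i))² = 0.0722
δf = √((∂f/∂d_o · δd_o)² + (∂f/∂d_i · δd_i)²) = √(0.0866 + 0.0380) = 0.353 cm
f = 7.39 cm.

7.39 ± 0.353 cm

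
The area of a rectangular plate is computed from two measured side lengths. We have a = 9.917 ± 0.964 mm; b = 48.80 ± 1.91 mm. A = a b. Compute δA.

For a monomial A ∝ a, b, fractional errors add in quadrature:
  (1·δa/a)² = (1×0.0972)² = 0.00945;  (1·δb/b)² = (1×0.0391)² = 0.00153
δA/A = √(0.0110) = 0.105
A = 483.9 mm^2, so δA = 0.105 × 483.9 = 50.7 mm^2.

50.7 mm^2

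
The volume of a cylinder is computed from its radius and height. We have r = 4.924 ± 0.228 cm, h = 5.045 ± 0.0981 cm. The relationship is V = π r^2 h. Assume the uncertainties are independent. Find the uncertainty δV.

Relative error in a monomial: (δV/V)² = Σ (nᵢ · δxᵢ/xᵢ)².
  (2·δr/r)² = (2×0.0463)² = 0.00858;  (1·δh/h)² = (1×0.0194)² = 0.000378
δV/V = √(0.00895) = 0.0946
V = 384.3 cm^3, so δV = 0.0946 × 384.3 = 36.4 cm^3.

36.4 cm^3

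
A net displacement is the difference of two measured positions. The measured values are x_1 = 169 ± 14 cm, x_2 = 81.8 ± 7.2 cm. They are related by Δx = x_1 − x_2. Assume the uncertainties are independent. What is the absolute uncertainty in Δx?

Absolute uncertainties add in quadrature for a linear combination:
  (δx_1)² = 196;  (δx_2)² = 51.8
δΔx = √(248) = 15.7 cm

15.7 cm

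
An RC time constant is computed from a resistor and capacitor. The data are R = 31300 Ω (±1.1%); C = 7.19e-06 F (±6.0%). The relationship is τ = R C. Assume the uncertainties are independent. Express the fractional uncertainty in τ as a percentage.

6.10%

τ is a product of powers, so relative uncertainties combine in quadrature:
  (1·δR/R)² = (1×0.0110)² = 0.000121;  (1·δC/C)² = (1×0.0600)² = 0.00360
δτ/τ = √(0.00372) = 0.0610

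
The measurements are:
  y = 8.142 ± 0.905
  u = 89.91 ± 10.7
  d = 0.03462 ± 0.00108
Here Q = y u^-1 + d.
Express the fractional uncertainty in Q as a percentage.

11.8%

Let p = y·u^-1 = 0.09056. δp/p = √((1·δy/y)² + (-1·δu/u)²) = √(0.0124 + 0.0142) = 0.163, so δp = 0.0147.
Q = p + d: δQ = √(δp² + δd²) = √(0.000217 + 1.17e-06) = 0.0148
Q = 0.1252, so δQ/Q = 0.0148/0.1252 = 0.118.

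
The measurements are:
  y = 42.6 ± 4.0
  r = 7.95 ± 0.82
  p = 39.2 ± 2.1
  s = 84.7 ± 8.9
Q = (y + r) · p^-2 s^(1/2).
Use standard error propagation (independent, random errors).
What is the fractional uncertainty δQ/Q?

0.144

Let u = y + r = 50.6. δu = √(δy² + δr²) = √(16.0 + 0.672) = 4.08, so δu/u = 0.0808.
Q is then a monomial in u, p, s:
δQ/Q = √((δu/u)² + (-2·δp/p)² + (½·δs/s)²) = √(0.00652 + 0.0115 + 0.00276) = 0.144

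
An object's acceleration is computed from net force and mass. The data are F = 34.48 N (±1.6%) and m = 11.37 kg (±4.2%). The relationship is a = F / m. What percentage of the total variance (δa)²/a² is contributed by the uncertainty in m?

87.3%

(δa/a)² = (1·δF/F)² + (-1·δm/m)²
  F term: (1×0.0160)² = 0.000256
  m term: (-1×0.0420)² = 0.00176
Total = 0.00202. Share from m = 0.00176/0.00202 = 0.873.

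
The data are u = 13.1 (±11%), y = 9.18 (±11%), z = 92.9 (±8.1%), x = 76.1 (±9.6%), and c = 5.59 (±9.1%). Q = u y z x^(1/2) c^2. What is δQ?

Since Q is a product/quotient, work with relative uncertainties:
  (1·δu/u)² = (1×0.110)² = 0.0121;  (1·δy/y)² = (1×0.110)² = 0.0121;  (1·δz/z)² = (1×0.0810)² = 0.00656;  (½·δx/x)² = (0.5×0.0960)² = 0.00230;  (2·δc/c)² = (2×0.0910)² = 0.0331
δQ/Q = √(0.0662) = 0.257
Q = 3.05e+06, so δQ = 0.257 × 3.05e+06 = 7.83e+05.

7.83e+05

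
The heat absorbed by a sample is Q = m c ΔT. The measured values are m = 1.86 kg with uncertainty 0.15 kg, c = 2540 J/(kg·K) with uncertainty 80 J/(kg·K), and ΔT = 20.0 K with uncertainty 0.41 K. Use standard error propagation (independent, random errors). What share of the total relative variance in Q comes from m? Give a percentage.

(δQ/Q)² = (1·δm/m)² + (1·δc/c)² + (1·δΔT/ΔT)²
  m term: (1×0.0806)² = 0.00650
  c term: (1×0.0315)² = 0.000992
  ΔT term: (1×0.0205)² = 0.000420
Total = 0.00792. Share from m = 0.00650/0.00792 = 0.822.

82.2%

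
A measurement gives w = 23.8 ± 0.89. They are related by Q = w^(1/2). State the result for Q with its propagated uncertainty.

Q ∝ w^(1/2), so δQ/Q = |½| · δw/w = 0.5 × 0.0374 = 0.0187.
Q = 4.88, so δQ = 0.0187 × 4.88 = 0.0912.

4.88 ± 0.0912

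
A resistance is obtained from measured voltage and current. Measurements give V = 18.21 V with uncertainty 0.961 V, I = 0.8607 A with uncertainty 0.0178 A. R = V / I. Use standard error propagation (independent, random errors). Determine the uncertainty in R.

1.20 Ω

Since R is a product/quotient, work with relative uncertainties:
  (1·δV/V)² = (1×0.0528)² = 0.00279;  (-1·δI/I)² = (-1×0.0207)² = 0.000428
δR/R = √(0.00321) = 0.0567
R = 21.16 Ω, so δR = 0.0567 × 21.16 = 1.20 Ω.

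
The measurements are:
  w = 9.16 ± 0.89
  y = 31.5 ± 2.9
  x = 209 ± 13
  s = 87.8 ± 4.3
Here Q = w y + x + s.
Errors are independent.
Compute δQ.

41.0

Let p = w·y = 289. δp/p = √((1·δw/w)² + (1·δy/y)²) = √(0.00944 + 0.00848) = 0.134, so δp = 38.6.
Q = p + x + s: δQ = √(δp² + δx² + δs²) = √(1490 + 169 + 18.5) = 41.0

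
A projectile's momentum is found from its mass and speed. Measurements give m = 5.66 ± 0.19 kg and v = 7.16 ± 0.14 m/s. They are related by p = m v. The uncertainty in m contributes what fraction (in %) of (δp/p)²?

(δp/p)² = (1·δm/m)² + (1·δv/v)²
  m term: (1×0.0336)² = 0.00113
  v term: (1×0.0196)² = 0.000382
Total = 0.00151. Share from m = 0.00113/0.00151 = 0.747.

74.7%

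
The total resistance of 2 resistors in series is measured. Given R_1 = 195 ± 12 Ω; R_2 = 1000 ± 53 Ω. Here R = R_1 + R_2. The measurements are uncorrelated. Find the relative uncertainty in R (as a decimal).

R is a linear combination, so absolute uncertainties add in quadrature:
  (δR_1)² = 144;  (δR_2)² = 2810
δR = √(2950) = 54.3 Ω
R = 1200 Ω, so δR/R = 54.3/1200 = 0.0455.

0.0455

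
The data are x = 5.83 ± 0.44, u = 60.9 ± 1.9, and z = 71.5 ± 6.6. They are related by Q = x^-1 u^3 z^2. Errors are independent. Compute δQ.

Q is a product of powers, so relative uncertainties combine in quadrature:
  (-1·δx/x)² = (-1×0.0755)² = 0.00570;  (3·δu/u)² = (3×0.0312)² = 0.00876;  (2·δz/z)² = (2×0.0923)² = 0.0341
δQ/Q = √(0.0485) = 0.220
Q = 1.98e+08, so δQ = 0.220 × 1.98e+08 = 4.36e+07.

4.36e+07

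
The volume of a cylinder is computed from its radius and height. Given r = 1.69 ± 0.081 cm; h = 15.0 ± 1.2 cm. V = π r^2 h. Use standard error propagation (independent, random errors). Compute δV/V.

Products/powers → add relative errors in quadrature, weighted by exponent:
  (2·δr/r)² = (2×0.0479)² = 0.00919;  (1·δh/h)² = (1×0.0800)² = 0.00640
δV/V = √(0.0156) = 0.125

0.125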